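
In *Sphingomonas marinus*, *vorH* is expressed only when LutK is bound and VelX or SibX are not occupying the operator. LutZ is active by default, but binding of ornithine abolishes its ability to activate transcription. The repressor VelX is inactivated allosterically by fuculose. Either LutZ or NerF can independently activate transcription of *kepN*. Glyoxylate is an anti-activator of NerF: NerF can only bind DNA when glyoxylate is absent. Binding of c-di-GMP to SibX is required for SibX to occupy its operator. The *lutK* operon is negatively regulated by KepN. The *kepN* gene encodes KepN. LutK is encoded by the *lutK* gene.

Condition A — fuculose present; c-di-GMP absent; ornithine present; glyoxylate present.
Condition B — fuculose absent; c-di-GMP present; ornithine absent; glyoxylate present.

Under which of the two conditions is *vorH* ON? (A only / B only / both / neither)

A only

Condition A:
Fuculose is present, so VelX is inactive.
c-di-GMP is absent, so SibX is inactive.
Ornithine is present, so LutZ is inactive.
Glyoxylate is present, so NerF is inactive.
No activator is available at the *kepN* promoter, so *kepN* is not transcribed.
So KepN is not produced.
With no repressor bound, *lutK* is transcribed.
So LutK is produced and active.
No repressor is bound and LutK is active, so *vorH* is transcribed.
→ *vorH* is ON in A.
Condition B:
Fuculose is absent, so VelX is active.
c-di-GMP is present, so SibX is active.
Ornithine is absent, so LutZ is active.
Glyoxylate is present, so NerF is inactive.
Activator LutZ is present, so *kepN* is transcribed.
So KepN is produced and active.
With repressor KepN bound, *lutK* is not transcribed.
So LutK is not produced.
With repressor VelX bound, *vorH* is not transcribed.
→ *vorH* is OFF in B.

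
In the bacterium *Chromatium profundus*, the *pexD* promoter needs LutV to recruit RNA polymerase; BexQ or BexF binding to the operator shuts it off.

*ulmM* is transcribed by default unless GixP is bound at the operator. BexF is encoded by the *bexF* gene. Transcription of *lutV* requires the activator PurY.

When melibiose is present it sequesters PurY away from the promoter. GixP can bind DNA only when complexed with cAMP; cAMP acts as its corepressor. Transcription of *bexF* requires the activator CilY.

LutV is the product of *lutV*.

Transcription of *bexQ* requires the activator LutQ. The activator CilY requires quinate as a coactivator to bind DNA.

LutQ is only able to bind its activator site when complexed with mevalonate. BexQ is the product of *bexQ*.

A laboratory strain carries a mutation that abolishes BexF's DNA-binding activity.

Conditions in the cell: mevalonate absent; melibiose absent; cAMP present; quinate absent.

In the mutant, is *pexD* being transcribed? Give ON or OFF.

ON

Mevalonate is absent, so LutQ is inactive.
Required activator LutQ is absent, so *bexQ* is not transcribed.
So BexQ is not produced.
Melibiose is absent, so PurY is active.
No repressor is bound and PurY is active, so *lutV* is transcribed.
So LutV is produced and active.
BexF is non-functional in this strain, so it has no effect.
No repressor is bound and LutV is active, so *pexD* is transcribed.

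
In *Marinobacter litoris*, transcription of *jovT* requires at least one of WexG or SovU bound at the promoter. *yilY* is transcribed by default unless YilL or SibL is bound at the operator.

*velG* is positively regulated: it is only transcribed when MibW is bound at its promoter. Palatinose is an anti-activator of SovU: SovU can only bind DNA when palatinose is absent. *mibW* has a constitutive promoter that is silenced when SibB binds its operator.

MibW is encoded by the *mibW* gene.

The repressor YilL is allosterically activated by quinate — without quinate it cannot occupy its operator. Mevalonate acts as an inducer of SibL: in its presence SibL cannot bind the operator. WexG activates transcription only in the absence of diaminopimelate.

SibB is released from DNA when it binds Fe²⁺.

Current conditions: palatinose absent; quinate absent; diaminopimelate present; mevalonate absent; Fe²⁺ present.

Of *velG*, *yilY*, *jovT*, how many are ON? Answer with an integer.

Fe²⁺ is present, so SibB is inactive.
With no repressor bound, *mibW* is transcribed.
So MibW is produced and active.
No repressor is bound and MibW is active, so *velG* is transcribed.
→ *velG* is ON.
Quinate is absent, so YilL is inactive.
Mevalonate is absent, so SibL is active.
With repressor SibL bound, *yilY* is not transcribed.
→ *yilY* is OFF.
Diaminopimelate is present, so WexG is inactive.
Palatinose is absent, so SovU is active.
Activator SovU is present, so *jovT* is transcribed.
→ *jovT* is ON.
2 of the 3 genes are transcribed.

2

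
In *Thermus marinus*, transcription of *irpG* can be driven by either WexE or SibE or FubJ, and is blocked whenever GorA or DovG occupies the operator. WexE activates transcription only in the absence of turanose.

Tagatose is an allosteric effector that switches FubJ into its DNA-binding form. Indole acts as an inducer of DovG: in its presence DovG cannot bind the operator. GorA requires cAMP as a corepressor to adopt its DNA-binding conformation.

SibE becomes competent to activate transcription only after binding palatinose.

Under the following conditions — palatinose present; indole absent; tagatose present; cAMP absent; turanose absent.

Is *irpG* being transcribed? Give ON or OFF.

cAMP is absent, so GorA is inactive.
Turanose is absent, so WexE is active.
Indole is absent, so DovG is active.
Palatinose is present, so SibE is active.
Tagatose is present, so FubJ is active.
With repressor DovG bound, *irpG* is not transcribed.

OFF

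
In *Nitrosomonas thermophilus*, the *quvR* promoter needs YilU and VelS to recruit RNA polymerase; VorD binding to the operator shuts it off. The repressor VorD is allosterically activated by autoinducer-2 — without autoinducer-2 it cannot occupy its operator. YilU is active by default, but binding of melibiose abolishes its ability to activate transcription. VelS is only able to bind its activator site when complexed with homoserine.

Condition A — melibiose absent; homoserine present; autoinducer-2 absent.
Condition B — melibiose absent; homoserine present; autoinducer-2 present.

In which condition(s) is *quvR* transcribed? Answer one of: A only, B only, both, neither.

Condition A:
Melibiose is absent, so YilU is active.
Homoserine is present, so VelS is active.
Autoinducer-2 is absent, so VorD is inactive.
No repressor is bound and YilU and VelS are active, so *quvR* is transcribed.
→ *quvR* is ON in A.
Condition B:
Melibiose is absent, so YilU is active.
Homoserine is present, so VelS is active.
Autoinducer-2 is present, so VorD is active.
With repressor VorD bound, *quvR* is not transcribed.
→ *quvR* is OFF in B.

A only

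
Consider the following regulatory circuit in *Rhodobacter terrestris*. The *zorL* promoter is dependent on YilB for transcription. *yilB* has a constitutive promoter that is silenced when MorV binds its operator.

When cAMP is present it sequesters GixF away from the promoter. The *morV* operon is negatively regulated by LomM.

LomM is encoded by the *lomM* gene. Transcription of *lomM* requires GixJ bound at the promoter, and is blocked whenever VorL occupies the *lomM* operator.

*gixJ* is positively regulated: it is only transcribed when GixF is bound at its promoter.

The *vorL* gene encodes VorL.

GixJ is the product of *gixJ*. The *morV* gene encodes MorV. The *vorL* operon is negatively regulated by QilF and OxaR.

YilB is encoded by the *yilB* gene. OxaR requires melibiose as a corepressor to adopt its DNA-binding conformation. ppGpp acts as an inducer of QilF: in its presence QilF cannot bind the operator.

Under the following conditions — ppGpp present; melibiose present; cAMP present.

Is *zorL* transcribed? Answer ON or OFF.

OFF

cAMP is present, so GixF is inactive.
Required activator GixF is absent, so *gixJ* is not transcribed.
So GixJ is not produced.
ppGpp is present, so QilF is inactive.
Melibiose is present, so OxaR is active.
With repressor OxaR bound, *vorL* is not transcribed.
So VorL is not produced.
Required activator GixJ is absent, so *lomM* is not transcribed.
So LomM is not produced.
With no repressor bound, *morV* is transcribed.
So MorV is produced and active.
With repressor MorV bound, *yilB* is not transcribed.
So YilB is not produced.
Required activator YilB is absent, so *zorL* is not transcribed.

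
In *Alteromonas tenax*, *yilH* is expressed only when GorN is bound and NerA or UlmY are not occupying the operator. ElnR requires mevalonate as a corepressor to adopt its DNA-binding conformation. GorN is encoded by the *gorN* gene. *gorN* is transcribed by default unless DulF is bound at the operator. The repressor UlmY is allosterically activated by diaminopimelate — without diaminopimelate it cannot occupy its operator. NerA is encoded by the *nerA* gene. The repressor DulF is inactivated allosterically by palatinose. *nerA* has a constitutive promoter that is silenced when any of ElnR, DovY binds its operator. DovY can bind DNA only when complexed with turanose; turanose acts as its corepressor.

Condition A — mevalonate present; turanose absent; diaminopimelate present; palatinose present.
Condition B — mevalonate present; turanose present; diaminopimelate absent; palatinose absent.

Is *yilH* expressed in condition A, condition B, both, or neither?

neither

Condition A:
Mevalonate is present, so ElnR is active.
Turanose is absent, so DovY is inactive.
With repressor ElnR bound, *nerA* is not transcribed.
So NerA is not produced.
Diaminopimelate is present, so UlmY is active.
Palatinose is present, so DulF is inactive.
With no repressor bound, *gorN* is transcribed.
So GorN is produced and active.
With repressor UlmY bound, *yilH* is not transcribed.
→ *yilH* is OFF in A.
Condition B:
Mevalonate is present, so ElnR is active.
Turanose is present, so DovY is active.
With repressor ElnR bound, *nerA* is not transcribed.
So NerA is not produced.
Diaminopimelate is absent, so UlmY is inactive.
Palatinose is absent, so DulF is active.
With repressor DulF bound, *gorN* is not transcribed.
So GorN is not produced.
Required activator GorN is absent, so *yilH* is not transcribed.
→ *yilH* is OFF in B.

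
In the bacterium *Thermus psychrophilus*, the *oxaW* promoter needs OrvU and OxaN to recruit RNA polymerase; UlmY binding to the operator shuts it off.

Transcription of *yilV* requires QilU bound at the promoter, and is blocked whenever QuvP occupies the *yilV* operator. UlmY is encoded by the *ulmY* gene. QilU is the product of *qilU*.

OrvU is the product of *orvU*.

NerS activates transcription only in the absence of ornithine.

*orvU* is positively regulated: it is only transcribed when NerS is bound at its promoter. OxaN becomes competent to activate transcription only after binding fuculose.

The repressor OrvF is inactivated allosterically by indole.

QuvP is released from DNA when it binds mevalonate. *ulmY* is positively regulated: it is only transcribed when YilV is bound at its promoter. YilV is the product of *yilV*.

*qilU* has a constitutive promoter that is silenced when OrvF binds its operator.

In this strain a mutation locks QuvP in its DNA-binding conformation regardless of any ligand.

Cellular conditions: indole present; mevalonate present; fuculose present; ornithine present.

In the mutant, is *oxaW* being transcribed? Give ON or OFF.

OFF

Ornithine is present, so NerS is inactive.
Required activator NerS is absent, so *orvU* is not transcribed.
So OrvU is not produced.
Fuculose is present, so OxaN is active.
Indole is present, so OrvF is inactive.
With no repressor bound, *qilU* is transcribed.
So QilU is produced and active.
QuvP is constitutively active in this strain.
With repressor QuvP bound, *yilV* is not transcribed.
So YilV is not produced.
Required activator YilV is absent, so *ulmY* is not transcribed.
So UlmY is not produced.
Required activator OrvU is absent, so *oxaW* is not transcribed.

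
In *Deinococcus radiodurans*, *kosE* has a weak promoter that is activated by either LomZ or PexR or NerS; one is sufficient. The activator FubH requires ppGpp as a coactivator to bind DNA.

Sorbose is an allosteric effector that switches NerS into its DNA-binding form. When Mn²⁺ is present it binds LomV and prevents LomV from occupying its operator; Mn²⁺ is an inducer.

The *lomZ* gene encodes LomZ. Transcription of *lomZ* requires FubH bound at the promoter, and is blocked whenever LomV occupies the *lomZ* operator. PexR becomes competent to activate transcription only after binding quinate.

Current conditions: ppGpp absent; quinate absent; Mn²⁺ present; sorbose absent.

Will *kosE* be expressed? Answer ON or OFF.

OFF

Mn²⁺ is present, so LomV is inactive.
ppGpp is absent, so FubH is inactive.
Required activator FubH is absent, so *lomZ* is not transcribed.
So LomZ is not produced.
Quinate is absent, so PexR is inactive.
Sorbose is absent, so NerS is inactive.
No activator is available at the *kosE* promoter, so *kosE* is not transcribed.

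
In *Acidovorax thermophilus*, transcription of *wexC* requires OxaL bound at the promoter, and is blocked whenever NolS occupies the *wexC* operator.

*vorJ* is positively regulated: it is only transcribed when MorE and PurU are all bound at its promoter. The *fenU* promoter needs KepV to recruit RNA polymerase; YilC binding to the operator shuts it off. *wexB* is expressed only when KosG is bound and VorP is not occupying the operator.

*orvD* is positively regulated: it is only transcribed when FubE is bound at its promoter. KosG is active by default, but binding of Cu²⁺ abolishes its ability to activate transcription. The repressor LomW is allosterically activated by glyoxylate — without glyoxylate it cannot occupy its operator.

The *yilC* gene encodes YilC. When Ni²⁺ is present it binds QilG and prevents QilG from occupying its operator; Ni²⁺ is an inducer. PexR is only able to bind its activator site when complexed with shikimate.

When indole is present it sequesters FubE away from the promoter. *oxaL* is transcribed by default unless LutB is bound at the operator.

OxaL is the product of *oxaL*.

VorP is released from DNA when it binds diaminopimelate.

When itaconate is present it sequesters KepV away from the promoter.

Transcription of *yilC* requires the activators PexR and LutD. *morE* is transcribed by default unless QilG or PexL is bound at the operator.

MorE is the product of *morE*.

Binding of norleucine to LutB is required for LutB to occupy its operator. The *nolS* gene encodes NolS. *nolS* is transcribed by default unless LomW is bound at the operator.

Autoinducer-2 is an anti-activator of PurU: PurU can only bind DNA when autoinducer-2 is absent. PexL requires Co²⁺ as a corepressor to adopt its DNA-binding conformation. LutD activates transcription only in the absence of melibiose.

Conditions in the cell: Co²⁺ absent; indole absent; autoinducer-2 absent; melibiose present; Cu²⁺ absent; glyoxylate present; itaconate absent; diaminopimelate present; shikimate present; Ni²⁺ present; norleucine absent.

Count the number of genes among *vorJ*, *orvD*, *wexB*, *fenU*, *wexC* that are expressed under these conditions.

Ni²⁺ is present, so QilG is inactive.
Co²⁺ is absent, so PexL is inactive.
With no repressor bound, *morE* is transcribed.
So MorE is produced and active.
Autoinducer-2 is absent, so PurU is active.
No repressor is bound and MorE and PurU are active, so *vorJ* is transcribed.
→ *vorJ* is ON.
Indole is absent, so FubE is active.
No repressor is bound and FubE is active, so *orvD* is transcribed.
→ *orvD* is ON.
Diaminopimelate is present, so VorP is inactive.
Cu²⁺ is absent, so KosG is active.
No repressor is bound and KosG is active, so *wexB* is transcribed.
→ *wexB* is ON.
Shikimate is present, so PexR is active.
Melibiose is present, so LutD is inactive.
Required activator LutD is absent, so *yilC* is not transcribed.
So YilC is not produced.
Itaconate is absent, so KepV is active.
No repressor is bound and KepV is active, so *fenU* is transcribed.
→ *fenU* is ON.
Norleucine is absent, so LutB is inactive.
With no repressor bound, *oxaL* is transcribed.
So OxaL is produced and active.
Glyoxylate is present, so LomW is active.
With repressor LomW bound, *nolS* is not transcribed.
So NolS is not produced.
No repressor is bound and OxaL is active, so *wexC* is transcribed.
→ *wexC* is ON.
5 of the 5 genes are transcribed.

5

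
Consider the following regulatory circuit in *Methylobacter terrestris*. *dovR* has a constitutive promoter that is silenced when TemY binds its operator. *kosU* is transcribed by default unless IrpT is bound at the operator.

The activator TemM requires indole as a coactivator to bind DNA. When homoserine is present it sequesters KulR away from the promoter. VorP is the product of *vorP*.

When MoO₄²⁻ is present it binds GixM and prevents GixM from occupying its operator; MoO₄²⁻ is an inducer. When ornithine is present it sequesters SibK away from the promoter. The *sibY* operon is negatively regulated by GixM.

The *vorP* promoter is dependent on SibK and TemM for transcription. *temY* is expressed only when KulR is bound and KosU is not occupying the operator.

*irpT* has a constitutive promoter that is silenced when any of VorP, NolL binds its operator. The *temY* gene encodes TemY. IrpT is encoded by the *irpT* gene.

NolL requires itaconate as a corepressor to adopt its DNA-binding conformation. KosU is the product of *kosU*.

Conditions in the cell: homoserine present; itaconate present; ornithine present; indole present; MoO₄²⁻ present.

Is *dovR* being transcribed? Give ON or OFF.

Ornithine is present, so SibK is inactive.
Indole is present, so TemM is active.
Required activator SibK is absent, so *vorP* is not transcribed.
So VorP is not produced.
Itaconate is present, so NolL is active.
With repressor NolL bound, *irpT* is not transcribed.
So IrpT is not produced.
With no repressor bound, *kosU* is transcribed.
So KosU is produced and active.
Homoserine is present, so KulR is inactive.
With repressor KosU bound, *temY* is not transcribed.
So TemY is not produced.
With no repressor bound, *dovR* is transcribed.

ON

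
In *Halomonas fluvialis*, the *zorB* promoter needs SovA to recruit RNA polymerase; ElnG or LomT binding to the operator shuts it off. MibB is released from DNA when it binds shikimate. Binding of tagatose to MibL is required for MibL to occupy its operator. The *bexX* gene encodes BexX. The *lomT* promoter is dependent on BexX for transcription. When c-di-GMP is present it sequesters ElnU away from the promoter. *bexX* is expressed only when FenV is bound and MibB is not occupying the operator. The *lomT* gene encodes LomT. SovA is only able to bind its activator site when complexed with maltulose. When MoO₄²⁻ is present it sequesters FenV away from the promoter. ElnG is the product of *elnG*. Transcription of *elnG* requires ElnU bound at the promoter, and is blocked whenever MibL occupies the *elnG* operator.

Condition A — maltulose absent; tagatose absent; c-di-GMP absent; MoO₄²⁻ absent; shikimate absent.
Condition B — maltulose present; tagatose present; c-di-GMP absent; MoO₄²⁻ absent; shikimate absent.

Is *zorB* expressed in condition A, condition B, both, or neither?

Condition A:
Maltulose is absent, so SovA is inactive.
Tagatose is absent, so MibL is inactive.
c-di-GMP is absent, so ElnU is active.
No repressor is bound and ElnU is active, so *elnG* is transcribed.
So ElnG is produced and active.
MoO₄²⁻ is absent, so FenV is active.
Shikimate is absent, so MibB is active.
With repressor MibB bound, *bexX* is not transcribed.
So BexX is not produced.
Required activator BexX is absent, so *lomT* is not transcribed.
So LomT is not produced.
With repressor ElnG bound, *zorB* is not transcribed.
→ *zorB* is OFF in A.
Condition B:
Maltulose is present, so SovA is active.
Tagatose is present, so MibL is active.
c-di-GMP is absent, so ElnU is active.
With repressor MibL bound, *elnG* is not transcribed.
So ElnG is not produced.
MoO₄²⁻ is absent, so FenV is active.
Shikimate is absent, so MibB is active.
With repressor MibB bound, *bexX* is not transcribed.
So BexX is not produced.
Required activator BexX is absent, so *lomT* is not transcribed.
So LomT is not produced.
No repressor is bound and SovA is active, so *zorB* is transcribed.
→ *zorB* is ON in B.

B only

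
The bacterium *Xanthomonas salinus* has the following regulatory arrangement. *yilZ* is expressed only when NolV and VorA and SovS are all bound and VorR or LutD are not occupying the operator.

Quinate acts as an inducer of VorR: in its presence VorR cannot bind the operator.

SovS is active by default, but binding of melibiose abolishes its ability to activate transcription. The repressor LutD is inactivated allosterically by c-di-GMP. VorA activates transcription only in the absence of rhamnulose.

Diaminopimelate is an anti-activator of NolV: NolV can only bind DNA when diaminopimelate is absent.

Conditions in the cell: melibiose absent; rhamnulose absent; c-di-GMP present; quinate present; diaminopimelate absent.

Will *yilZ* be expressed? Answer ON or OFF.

Quinate is present, so VorR is inactive.
Diaminopimelate is absent, so NolV is active.
c-di-GMP is present, so LutD is inactive.
Rhamnulose is absent, so VorA is active.
Melibiose is absent, so SovS is active.
No repressor is bound and NolV and VorA and SovS are active, so *yilZ* is transcribed.

ON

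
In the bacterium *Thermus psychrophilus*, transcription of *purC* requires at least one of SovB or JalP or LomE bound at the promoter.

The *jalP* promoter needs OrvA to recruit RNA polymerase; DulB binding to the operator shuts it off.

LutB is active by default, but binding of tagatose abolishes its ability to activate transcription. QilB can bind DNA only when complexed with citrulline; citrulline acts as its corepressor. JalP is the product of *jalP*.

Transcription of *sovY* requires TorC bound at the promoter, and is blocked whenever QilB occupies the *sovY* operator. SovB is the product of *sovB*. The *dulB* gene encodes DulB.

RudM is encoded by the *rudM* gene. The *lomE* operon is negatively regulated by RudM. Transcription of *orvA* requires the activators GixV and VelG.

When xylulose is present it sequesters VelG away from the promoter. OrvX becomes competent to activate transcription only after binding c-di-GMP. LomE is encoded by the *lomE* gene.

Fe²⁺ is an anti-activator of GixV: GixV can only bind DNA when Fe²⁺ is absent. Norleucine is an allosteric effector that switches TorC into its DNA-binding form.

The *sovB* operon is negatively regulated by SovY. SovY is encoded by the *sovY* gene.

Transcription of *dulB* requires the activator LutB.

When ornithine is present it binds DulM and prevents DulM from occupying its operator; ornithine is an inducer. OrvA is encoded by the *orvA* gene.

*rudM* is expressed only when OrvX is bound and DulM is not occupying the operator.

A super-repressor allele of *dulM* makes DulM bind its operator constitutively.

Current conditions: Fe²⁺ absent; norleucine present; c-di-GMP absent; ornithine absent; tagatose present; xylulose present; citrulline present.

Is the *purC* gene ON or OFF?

ON

Citrulline is present, so QilB is active.
Norleucine is present, so TorC is active.
With repressor QilB bound, *sovY* is not transcribed.
So SovY is not produced.
With no repressor bound, *sovB* is transcribed.
So SovB is produced and active.
Tagatose is present, so LutB is inactive.
Required activator LutB is absent, so *dulB* is not transcribed.
So DulB is not produced.
Fe²⁺ is absent, so GixV is active.
Xylulose is present, so VelG is inactive.
Required activator VelG is absent, so *orvA* is not transcribed.
So OrvA is not produced.
Required activator OrvA is absent, so *jalP* is not transcribed.
So JalP is not produced.
c-di-GMP is absent, so OrvX is inactive.
DulM is constitutively active in this strain.
With repressor DulM bound, *rudM* is not transcribed.
So RudM is not produced.
With no repressor bound, *lomE* is transcribed.
So LomE is produced and active.
Activator SovB is present, so *purC* is transcribed.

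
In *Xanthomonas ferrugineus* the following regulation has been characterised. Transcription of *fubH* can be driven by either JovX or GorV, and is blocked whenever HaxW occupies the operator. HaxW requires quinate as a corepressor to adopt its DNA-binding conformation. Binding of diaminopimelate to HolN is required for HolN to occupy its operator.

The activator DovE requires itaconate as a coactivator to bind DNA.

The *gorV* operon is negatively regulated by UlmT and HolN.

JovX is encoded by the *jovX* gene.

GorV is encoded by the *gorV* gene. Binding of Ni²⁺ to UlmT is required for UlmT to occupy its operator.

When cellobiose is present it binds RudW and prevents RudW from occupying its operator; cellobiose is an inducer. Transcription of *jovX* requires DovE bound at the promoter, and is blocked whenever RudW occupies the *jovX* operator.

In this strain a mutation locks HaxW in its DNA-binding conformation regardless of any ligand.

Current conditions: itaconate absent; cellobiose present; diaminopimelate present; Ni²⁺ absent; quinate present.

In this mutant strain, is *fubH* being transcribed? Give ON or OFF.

Itaconate is absent, so DovE is inactive.
Cellobiose is present, so RudW is inactive.
Required activator DovE is absent, so *jovX* is not transcribed.
So JovX is not produced.
HaxW is constitutively active in this strain.
Ni²⁺ is absent, so UlmT is inactive.
Diaminopimelate is present, so HolN is active.
With repressor HolN bound, *gorV* is not transcribed.
So GorV is not produced.
With repressor HaxW bound, *fubH* is not transcribed.

OFF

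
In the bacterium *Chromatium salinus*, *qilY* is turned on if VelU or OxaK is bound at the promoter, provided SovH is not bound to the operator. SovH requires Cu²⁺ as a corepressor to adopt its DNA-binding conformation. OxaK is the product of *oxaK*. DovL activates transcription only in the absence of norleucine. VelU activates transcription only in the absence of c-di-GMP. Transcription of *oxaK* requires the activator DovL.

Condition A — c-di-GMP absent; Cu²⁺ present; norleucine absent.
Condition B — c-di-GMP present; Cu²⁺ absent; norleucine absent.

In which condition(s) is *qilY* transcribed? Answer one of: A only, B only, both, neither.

Condition A:
c-di-GMP is absent, so VelU is active.
Cu²⁺ is present, so SovH is active.
Norleucine is absent, so DovL is active.
No repressor is bound and DovL is active, so *oxaK* is transcribed.
So OxaK is produced and active.
With repressor SovH bound, *qilY* is not transcribed.
→ *qilY* is OFF in A.
Condition B:
c-di-GMP is present, so VelU is inactive.
Cu²⁺ is absent, so SovH is inactive.
Norleucine is absent, so DovL is active.
No repressor is bound and DovL is active, so *oxaK* is transcribed.
So OxaK is produced and active.
Activator OxaK is present, so *qilY* is transcribed.
→ *qilY* is ON in B.

B only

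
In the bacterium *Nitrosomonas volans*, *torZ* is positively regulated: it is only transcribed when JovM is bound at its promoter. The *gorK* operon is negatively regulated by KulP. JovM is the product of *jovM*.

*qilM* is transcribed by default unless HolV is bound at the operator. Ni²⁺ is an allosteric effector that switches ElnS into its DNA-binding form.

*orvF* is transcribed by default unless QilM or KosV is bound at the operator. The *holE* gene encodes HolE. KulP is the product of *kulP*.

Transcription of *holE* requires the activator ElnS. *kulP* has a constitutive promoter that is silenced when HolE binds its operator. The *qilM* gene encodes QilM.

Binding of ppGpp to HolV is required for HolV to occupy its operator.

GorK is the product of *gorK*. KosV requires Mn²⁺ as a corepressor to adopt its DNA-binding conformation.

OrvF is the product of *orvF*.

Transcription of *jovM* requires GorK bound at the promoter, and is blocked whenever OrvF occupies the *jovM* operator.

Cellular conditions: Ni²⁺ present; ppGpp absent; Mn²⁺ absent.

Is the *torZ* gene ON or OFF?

Ni²⁺ is present, so ElnS is active.
No repressor is bound and ElnS is active, so *holE* is transcribed.
So HolE is produced and active.
With repressor HolE bound, *kulP* is not transcribed.
So KulP is not produced.
With no repressor bound, *gorK* is transcribed.
So GorK is produced and active.
ppGpp is absent, so HolV is inactive.
With no repressor bound, *qilM* is transcribed.
So QilM is produced and active.
Mn²⁺ is absent, so KosV is inactive.
With repressor QilM bound, *orvF* is not transcribed.
So OrvF is not produced.
No repressor is bound and GorK is active, so *jovM* is transcribed.
So JovM is produced and active.
No repressor is bound and JovM is active, so *torZ* is transcribed.

ON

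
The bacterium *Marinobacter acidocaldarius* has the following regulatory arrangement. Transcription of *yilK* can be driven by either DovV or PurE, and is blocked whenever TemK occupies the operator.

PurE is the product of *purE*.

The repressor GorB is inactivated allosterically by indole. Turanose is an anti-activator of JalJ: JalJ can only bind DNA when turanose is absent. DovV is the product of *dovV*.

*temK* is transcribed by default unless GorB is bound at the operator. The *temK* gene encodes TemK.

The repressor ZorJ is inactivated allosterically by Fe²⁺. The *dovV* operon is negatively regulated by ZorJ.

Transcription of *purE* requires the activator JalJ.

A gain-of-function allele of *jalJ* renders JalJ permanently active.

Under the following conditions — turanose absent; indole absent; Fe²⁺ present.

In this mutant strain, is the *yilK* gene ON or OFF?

ON

Fe²⁺ is present, so ZorJ is inactive.
With no repressor bound, *dovV* is transcribed.
So DovV is produced and active.
JalJ is constitutively active in this strain.
No repressor is bound and JalJ is active, so *purE* is transcribed.
So PurE is produced and active.
Indole is absent, so GorB is active.
With repressor GorB bound, *temK* is not transcribed.
So TemK is not produced.
Activator DovV is present, so *yilK* is transcribed.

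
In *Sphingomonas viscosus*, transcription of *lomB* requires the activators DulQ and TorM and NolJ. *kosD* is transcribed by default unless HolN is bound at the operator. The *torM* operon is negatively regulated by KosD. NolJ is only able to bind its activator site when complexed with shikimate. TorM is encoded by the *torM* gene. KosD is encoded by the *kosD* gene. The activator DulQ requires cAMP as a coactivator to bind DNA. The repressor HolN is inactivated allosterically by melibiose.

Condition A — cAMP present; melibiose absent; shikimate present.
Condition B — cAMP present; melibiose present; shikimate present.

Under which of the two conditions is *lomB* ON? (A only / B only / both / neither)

Condition A:
cAMP is present, so DulQ is active.
Melibiose is absent, so HolN is active.
With repressor HolN bound, *kosD* is not transcribed.
So KosD is not produced.
With no repressor bound, *torM* is transcribed.
So TorM is produced and active.
Shikimate is present, so NolJ is active.
No repressor is bound and DulQ and TorM and NolJ are active, so *lomB* is transcribed.
→ *lomB* is ON in A.
Condition B:
cAMP is present, so DulQ is active.
Melibiose is present, so HolN is inactive.
With no repressor bound, *kosD* is transcribed.
So KosD is produced and active.
With repressor KosD bound, *torM* is not transcribed.
So TorM is not produced.
Shikimate is present, so NolJ is active.
Required activator TorM is absent, so *lomB* is not transcribed.
→ *lomB* is OFF in B.

A only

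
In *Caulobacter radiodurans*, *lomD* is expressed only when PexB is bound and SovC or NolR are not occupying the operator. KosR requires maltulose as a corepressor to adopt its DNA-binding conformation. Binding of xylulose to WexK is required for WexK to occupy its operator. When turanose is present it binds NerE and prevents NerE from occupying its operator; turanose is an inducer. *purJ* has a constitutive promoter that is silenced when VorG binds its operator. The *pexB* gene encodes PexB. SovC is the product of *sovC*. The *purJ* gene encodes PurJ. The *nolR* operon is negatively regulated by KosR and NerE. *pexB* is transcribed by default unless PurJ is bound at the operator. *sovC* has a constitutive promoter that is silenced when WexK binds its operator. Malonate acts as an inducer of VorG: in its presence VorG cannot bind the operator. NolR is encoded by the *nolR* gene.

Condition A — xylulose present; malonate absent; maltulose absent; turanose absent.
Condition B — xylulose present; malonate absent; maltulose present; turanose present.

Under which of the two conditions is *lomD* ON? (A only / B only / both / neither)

Condition A:
Xylulose is present, so WexK is active.
With repressor WexK bound, *sovC* is not transcribed.
So SovC is not produced.
Malonate is absent, so VorG is active.
With repressor VorG bound, *purJ* is not transcribed.
So PurJ is not produced.
With no repressor bound, *pexB* is transcribed.
So PexB is produced and active.
Maltulose is absent, so KosR is inactive.
Turanose is absent, so NerE is active.
With repressor NerE bound, *nolR* is not transcribed.
So NolR is not produced.
No repressor is bound and PexB is active, so *lomD* is transcribed.
→ *lomD* is ON in A.
Condition B:
Xylulose is present, so WexK is active.
With repressor WexK bound, *sovC* is not transcribed.
So SovC is not produced.
Malonate is absent, so VorG is active.
With repressor VorG bound, *purJ* is not transcribed.
So PurJ is not produced.
With no repressor bound, *pexB* is transcribed.
So PexB is produced and active.
Maltulose is present, so KosR is active.
Turanose is present, so NerE is inactive.
With repressor KosR bound, *nolR* is not transcribed.
So NolR is not produced.
No repressor is bound and PexB is active, so *lomD* is transcribed.
→ *lomD* is ON in B.

both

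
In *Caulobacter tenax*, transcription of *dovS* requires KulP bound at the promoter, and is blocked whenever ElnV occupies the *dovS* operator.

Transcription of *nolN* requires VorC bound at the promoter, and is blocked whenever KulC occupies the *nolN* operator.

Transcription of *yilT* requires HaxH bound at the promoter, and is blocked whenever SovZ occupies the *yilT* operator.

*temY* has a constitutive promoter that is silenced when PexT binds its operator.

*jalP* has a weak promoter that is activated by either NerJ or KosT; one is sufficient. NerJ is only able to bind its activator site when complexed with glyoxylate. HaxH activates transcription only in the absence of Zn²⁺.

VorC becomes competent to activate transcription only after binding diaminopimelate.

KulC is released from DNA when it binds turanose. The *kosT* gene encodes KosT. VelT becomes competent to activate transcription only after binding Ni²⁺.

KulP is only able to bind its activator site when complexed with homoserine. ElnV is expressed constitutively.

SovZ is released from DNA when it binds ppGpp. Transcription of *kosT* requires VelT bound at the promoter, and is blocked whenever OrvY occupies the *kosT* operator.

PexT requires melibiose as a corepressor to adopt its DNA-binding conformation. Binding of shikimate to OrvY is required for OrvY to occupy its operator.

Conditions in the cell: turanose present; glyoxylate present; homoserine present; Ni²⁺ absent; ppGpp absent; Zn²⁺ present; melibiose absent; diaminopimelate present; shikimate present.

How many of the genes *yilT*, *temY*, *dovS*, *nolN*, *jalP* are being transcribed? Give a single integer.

3

ppGpp is absent, so SovZ is active.
Zn²⁺ is present, so HaxH is inactive.
With repressor SovZ bound, *yilT* is not transcribed.
→ *yilT* is OFF.
Melibiose is absent, so PexT is inactive.
With no repressor bound, *temY* is transcribed.
→ *temY* is ON.
ElnV is produced constitutively and is active.
Homoserine is present, so KulP is active.
With repressor ElnV bound, *dovS* is not transcribed.
→ *dovS* is OFF.
Diaminopimelate is present, so VorC is active.
Turanose is present, so KulC is inactive.
No repressor is bound and VorC is active, so *nolN* is transcribed.
→ *nolN* is ON.
Glyoxylate is present, so NerJ is active.
Shikimate is present, so OrvY is active.
Ni²⁺ is absent, so VelT is inactive.
With repressor OrvY bound, *kosT* is not transcribed.
So KosT is not produced.
Activator NerJ is present, so *jalP* is transcribed.
→ *jalP* is ON.
3 of the 5 genes are transcribed.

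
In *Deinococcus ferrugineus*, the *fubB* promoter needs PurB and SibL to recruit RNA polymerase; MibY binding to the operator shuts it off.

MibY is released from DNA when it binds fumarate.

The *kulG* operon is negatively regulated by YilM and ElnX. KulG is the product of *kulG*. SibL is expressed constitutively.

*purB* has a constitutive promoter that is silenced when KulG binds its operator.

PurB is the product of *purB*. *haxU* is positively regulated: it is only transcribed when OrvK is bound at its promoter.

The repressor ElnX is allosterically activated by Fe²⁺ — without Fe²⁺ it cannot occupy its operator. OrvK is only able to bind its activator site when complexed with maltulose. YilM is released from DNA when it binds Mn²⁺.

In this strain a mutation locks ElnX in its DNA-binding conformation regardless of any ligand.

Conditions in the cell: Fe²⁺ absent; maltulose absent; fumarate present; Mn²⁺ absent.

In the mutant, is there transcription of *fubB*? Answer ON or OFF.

Mn²⁺ is absent, so YilM is active.
ElnX is constitutively active in this strain.
With repressor YilM bound, *kulG* is not transcribed.
So KulG is not produced.
With no repressor bound, *purB* is transcribed.
So PurB is produced and active.
SibL is produced constitutively and is active.
Fumarate is present, so MibY is inactive.
No repressor is bound and PurB and SibL are active, so *fubB* is transcribed.

ON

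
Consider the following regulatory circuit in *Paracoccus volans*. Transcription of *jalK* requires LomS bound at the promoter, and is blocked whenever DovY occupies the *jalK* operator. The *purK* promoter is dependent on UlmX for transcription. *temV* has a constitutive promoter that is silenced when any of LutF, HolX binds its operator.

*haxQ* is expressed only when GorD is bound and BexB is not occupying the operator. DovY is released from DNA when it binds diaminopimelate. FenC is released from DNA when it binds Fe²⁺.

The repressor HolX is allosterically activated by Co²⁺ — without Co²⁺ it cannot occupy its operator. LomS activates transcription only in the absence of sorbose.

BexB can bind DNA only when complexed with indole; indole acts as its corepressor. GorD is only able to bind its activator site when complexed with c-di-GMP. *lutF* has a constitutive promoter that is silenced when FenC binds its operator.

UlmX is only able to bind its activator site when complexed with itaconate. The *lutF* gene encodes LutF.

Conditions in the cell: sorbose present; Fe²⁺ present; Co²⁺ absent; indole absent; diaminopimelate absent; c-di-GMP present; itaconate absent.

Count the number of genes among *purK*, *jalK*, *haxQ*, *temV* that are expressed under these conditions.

1

Itaconate is absent, so UlmX is inactive.
Required activator UlmX is absent, so *purK* is not transcribed.
→ *purK* is OFF.
Diaminopimelate is absent, so DovY is active.
Sorbose is present, so LomS is inactive.
With repressor DovY bound, *jalK* is not transcribed.
→ *jalK* is OFF.
c-di-GMP is present, so GorD is active.
Indole is absent, so BexB is inactive.
No repressor is bound and GorD is active, so *haxQ* is transcribed.
→ *haxQ* is ON.
Fe²⁺ is present, so FenC is inactive.
With no repressor bound, *lutF* is transcribed.
So LutF is produced and active.
Co²⁺ is absent, so HolX is inactive.
With repressor LutF bound, *temV* is not transcribed.
→ *temV* is OFF.
1 of the 4 genes is transcribed.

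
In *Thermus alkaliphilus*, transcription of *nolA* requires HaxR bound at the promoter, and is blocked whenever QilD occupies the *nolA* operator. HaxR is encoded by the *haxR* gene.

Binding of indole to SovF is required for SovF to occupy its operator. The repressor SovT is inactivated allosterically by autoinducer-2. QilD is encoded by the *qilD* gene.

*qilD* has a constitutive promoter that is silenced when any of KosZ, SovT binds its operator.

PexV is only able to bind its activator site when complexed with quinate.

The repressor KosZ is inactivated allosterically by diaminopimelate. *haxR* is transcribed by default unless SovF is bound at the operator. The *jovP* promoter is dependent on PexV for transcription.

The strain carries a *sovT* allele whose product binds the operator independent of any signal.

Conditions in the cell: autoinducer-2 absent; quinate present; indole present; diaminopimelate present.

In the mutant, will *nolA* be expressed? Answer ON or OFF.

OFF

Diaminopimelate is present, so KosZ is inactive.
SovT is constitutively active in this strain.
With repressor SovT bound, *qilD* is not transcribed.
So QilD is not produced.
Indole is present, so SovF is active.
With repressor SovF bound, *haxR* is not transcribed.
So HaxR is not produced.
Required activator HaxR is absent, so *nolA* is not transcribed.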